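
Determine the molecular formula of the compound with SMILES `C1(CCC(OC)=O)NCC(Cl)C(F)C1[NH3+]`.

C9H17ClFN2O2+

Heavy atoms from the SMILES: 9 C, 1 Cl, 1 F, 2 N, 2 O.
Implicit hydrogens by atom environment:
  4 × C: 1 H each → 4
  3 × C: 2 H each → 6
  2 × O: no H
  1 × C: 3 H
  1 × C: no H
  1 × Cl: no H
  1 × F: no H
  1 × N (charge +1): 3 H
  1 × N: 1 H
  Total hydrogens = 17.
Net charge +1.
Molecular formula: C9H17ClFN2O2+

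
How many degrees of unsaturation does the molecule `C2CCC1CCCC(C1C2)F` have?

2

Molecular formula from the SMILES: C10H17F.
DoU = (2C + 2 + N − H − X)/2 = (2·10 + 2 + 0 − 17 − 1)/2 = 4/2 = 2.
(Structurally: 2 ring(s) + 0 π bond(s) = 2.)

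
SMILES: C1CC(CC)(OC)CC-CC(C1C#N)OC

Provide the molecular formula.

C13H23NO2

Heavy atoms from the SMILES: 13 C, 1 N, 2 O.
Implicit hydrogens by atom environment:
  6 × C: 2 H each → 12
  3 × C: 3 H each → 9
  2 × C: 1 H each → 2
  2 × C: no H
  2 × O: no H
  1 × N: no H
  Total hydrogens = 23.
Molecular formula: C13H23NO2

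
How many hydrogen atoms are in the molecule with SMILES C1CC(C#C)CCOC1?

12

Hydrogens are implicit in SMILES; fill each atom to its normal valence:
  5 × C: 2 H each → 10
  2 × C: 1 H each → 2
  1 × C: no H
  1 × O: no H
  Total hydrogens = 12.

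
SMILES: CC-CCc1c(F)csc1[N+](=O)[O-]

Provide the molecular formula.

C8H10FNO2S

Heavy atoms from the SMILES: 8 C, 1 F, 1 N, 2 O, 1 S.
Implicit hydrogens by atom environment:
  3 × C: 2 H each → 6
  3 × C (aromatic): no H
  1 × C: 3 H
  1 × C (aromatic): 1 H
  1 × F: no H
  1 × N (charge +1): no H
  1 × O: no H
  1 × O (charge -1): no H
  1 × S (aromatic): no H
  Total hydrogens = 10.
Molecular formula: C8H10FNO2S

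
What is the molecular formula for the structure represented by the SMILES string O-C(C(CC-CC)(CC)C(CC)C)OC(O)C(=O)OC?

C15H30O5

Heavy atoms from the SMILES: 15 C, 5 O.
Implicit hydrogens by atom environment:
  5 × C: 3 H each → 15
  5 × C: 2 H each → 10
  3 × C: 1 H each → 3
  3 × O: no H
  2 × C: no H
  2 × O: 1 H each → 2
  Total hydrogens = 30.
Molecular formula: C15H30O5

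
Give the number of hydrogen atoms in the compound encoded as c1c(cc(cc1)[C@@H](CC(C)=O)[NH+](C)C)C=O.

18

Hydrogens are implicit in SMILES; fill each atom to its normal valence:
  4 × C (aromatic): 1 H each → 4
  3 × C: 3 H each → 9
  2 × C: 1 H each → 2
  2 × C (aromatic): no H
  2 × O: no H
  1 × C: 2 H
  1 × C: no H
  1 × N (charge +1): 1 H
  Total hydrogens = 18.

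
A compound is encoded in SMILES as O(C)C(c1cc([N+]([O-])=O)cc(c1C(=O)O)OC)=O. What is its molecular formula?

C10H9NO7

Heavy atoms from the SMILES: 10 C, 1 N, 7 O.
Implicit hydrogens by atom environment:
  5 × O: no H
  4 × C (aromatic): no H
  2 × C: 3 H each → 6
  2 × C (aromatic): 1 H each → 2
  2 × C: no H
  1 × N (charge +1): no H
  1 × O: 1 H
  1 × O (charge -1): no H
  Total hydrogens = 9.
Molecular formula: C10H9NO7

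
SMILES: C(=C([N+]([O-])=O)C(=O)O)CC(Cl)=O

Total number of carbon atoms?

The symbol for carbon appears 5 times in the SMILES. (Cl is a single chlorine, not C + l.)

5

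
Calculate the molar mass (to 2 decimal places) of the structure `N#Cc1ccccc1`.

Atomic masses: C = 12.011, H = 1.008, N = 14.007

103.12

Molecular formula: C7H5N.
M = 7×12.011 + 5×1.008 + 1×14.007 = 103.12 g/mol.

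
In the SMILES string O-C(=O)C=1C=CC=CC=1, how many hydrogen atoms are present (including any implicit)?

Hydrogens are implicit in SMILES; fill each atom to its normal valence:
  5 × C (aromatic): 1 H each → 5
  1 × C (aromatic): no H
  1 × C: no H
  1 × O: 1 H
  1 × O: no H
  Total hydrogens = 6.

6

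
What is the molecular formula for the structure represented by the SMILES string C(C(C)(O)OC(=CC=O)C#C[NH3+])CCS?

Heavy atoms from the SMILES: 10 C, 1 N, 3 O, 1 S.
Implicit hydrogens by atom environment:
  4 × C: no H
  3 × C: 2 H each → 6
  2 × C: 1 H each → 2
  2 × O: no H
  1 × C: 3 H
  1 × N (charge +1): 3 H
  1 × O: 1 H
  1 × S: 1 H
  Total hydrogens = 16.
Net charge +1.
Molecular formula: C10H16NO3S+

C10H16NO3S+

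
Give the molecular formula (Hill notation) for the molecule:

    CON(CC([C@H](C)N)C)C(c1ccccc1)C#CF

C15H21FN2O

Heavy atoms from the SMILES: 15 C, 1 F, 2 N, 1 O.
Implicit hydrogens by atom environment:
  5 × C (aromatic): 1 H each → 5
  3 × C: 3 H each → 9
  3 × C: 1 H each → 3
  2 × C: no H
  1 × C: 2 H
  1 × C (aromatic): no H
  1 × F: no H
  1 × N: 2 H
  1 × N: no H
  1 × O: no H
  Total hydrogens = 21.
Molecular formula: C15H21FN2O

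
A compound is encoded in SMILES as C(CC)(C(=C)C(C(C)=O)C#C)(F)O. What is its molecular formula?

Heavy atoms from the SMILES: 10 C, 1 F, 2 O.
Implicit hydrogens by atom environment:
  4 × C: no H
  2 × C: 3 H each → 6
  2 × C: 2 H each → 4
  2 × C: 1 H each → 2
  1 × F: no H
  1 × O: 1 H
  1 × O: no H
  Total hydrogens = 13.
Molecular formula: C10H13FO2

C10H13FO2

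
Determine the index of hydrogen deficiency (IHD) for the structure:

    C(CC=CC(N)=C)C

Molecular formula from the SMILES: C7H13N.
DoU = (2C + 2 + N − H − X)/2 = (2·7 + 2 + 1 − 13 − 0)/2 = 4/2 = 2.
(Structurally: 0 ring(s) + 2 π bond(s) = 2.)

2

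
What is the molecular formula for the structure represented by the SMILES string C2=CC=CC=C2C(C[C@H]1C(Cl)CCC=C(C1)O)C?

C16H21ClO

Heavy atoms from the SMILES: 16 C, 1 Cl, 1 O.
Implicit hydrogens by atom environment:
  5 × C (aromatic): 1 H each → 5
  4 × C: 2 H each → 8
  4 × C: 1 H each → 4
  1 × C: 3 H
  1 × C: no H
  1 × C (aromatic): no H
  1 × Cl: no H
  1 × O: 1 H
  Total hydrogens = 21.
Molecular formula: C16H21ClO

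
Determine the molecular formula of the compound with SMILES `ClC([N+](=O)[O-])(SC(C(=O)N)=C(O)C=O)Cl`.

Heavy atoms from the SMILES: 5 C, 2 Cl, 2 N, 5 O, 1 S.
Implicit hydrogens by atom environment:
  4 × C: no H
  3 × O: no H
  2 × Cl: no H
  1 × C: 1 H
  1 × N: 2 H
  1 × N (charge +1): no H
  1 × O: 1 H
  1 × O (charge -1): no H
  1 × S: no H
  Total hydrogens = 4.
Molecular formula: C5H4Cl2N2O5S

C5H4Cl2N2O5S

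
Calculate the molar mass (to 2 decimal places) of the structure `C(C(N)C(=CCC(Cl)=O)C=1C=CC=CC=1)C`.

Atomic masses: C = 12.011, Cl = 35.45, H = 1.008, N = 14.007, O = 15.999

Molecular formula: C13H16ClNO.
M = 13×12.011 + 1×35.45 + 16×1.008 + 1×14.007 + 1×15.999 = 237.73 g/mol.

237.73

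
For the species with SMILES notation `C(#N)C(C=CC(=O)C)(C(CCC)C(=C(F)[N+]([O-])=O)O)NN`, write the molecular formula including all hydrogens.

Heavy atoms from the SMILES: 12 C, 1 F, 4 N, 4 O.
Implicit hydrogens by atom environment:
  5 × C: no H
  3 × C: 1 H each → 3
  2 × C: 3 H each → 6
  2 × C: 2 H each → 4
  2 × O: no H
  1 × F: no H
  1 × N: 2 H
  1 × N: 1 H
  1 × N (charge +1): no H
  1 × N: no H
  1 × O: 1 H
  1 × O (charge -1): no H
  Total hydrogens = 17.
Molecular formula: C12H17FN4O4

C12H17FN4O4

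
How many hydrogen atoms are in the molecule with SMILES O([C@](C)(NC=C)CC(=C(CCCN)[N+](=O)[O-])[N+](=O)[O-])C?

Hydrogens are implicit in SMILES; fill each atom to its normal valence:
  5 × C: 2 H each → 10
  3 × C: no H
  3 × O: no H
  2 × C: 3 H each → 6
  2 × N (charge +1): no H
  2 × O (charge -1): no H
  1 × C: 1 H
  1 × N: 2 H
  1 × N: 1 H
  Total hydrogens = 20.

20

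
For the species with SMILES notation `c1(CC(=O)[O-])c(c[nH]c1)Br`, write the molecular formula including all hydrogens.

C6H5BrNO2-

Heavy atoms from the SMILES: 1 Br, 6 C, 1 N, 2 O.
Implicit hydrogens by atom environment:
  2 × C (aromatic): 1 H each → 2
  2 × C (aromatic): no H
  1 × Br: no H
  1 × C: 2 H
  1 × C: no H
  1 × N (aromatic): 1 H
  1 × O: no H
  1 × O (charge -1): no H
  Total hydrogens = 5.
Net charge -1.
Molecular formula: C6H5BrNO2-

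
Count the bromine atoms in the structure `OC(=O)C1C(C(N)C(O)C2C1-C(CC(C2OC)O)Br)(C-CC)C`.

The symbol for bromine appears 1 time in the SMILES.

1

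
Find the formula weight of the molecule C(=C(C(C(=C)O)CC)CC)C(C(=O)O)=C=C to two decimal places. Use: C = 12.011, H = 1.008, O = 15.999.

Molecular formula: C13H18O3.
M = 13×12.011 + 18×1.008 + 3×15.999 = 222.28 g/mol.

222.28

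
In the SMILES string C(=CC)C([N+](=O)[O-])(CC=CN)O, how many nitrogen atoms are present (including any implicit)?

2

The symbol for nitrogen appears 2 times in the SMILES.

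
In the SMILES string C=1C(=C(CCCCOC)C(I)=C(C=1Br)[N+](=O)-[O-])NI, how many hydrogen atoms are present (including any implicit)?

13

Hydrogens are implicit in SMILES; fill each atom to its normal valence:
  5 × C (aromatic): no H
  4 × C: 2 H each → 8
  2 × I: no H
  2 × O: no H
  1 × Br: no H
  1 × C: 3 H
  1 × C (aromatic): 1 H
  1 × N: 1 H
  1 × N (charge +1): no H
  1 × O (charge -1): no H
  Total hydrogens = 13.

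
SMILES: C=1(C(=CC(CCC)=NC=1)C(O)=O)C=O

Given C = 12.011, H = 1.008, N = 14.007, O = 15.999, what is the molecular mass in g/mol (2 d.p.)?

Molecular formula: C10H11NO3.
M = 10×12.011 + 11×1.008 + 1×14.007 + 3×15.999 = 193.20 g/mol.

193.20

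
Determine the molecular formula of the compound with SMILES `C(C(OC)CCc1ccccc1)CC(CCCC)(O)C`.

Heavy atoms from the SMILES: 18 C, 2 O.
Implicit hydrogens by atom environment:
  7 × C: 2 H each → 14
  5 × C (aromatic): 1 H each → 5
  3 × C: 3 H each → 9
  1 × C: 1 H
  1 × C: no H
  1 × C (aromatic): no H
  1 × O: 1 H
  1 × O: no H
  Total hydrogens = 30.
Molecular formula: C18H30O2

C18H30O2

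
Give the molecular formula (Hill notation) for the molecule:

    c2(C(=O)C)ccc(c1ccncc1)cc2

Heavy atoms from the SMILES: 13 C, 1 N, 1 O.
Implicit hydrogens by atom environment:
  8 × C (aromatic): 1 H each → 8
  3 × C (aromatic): no H
  1 × C: 3 H
  1 × C: no H
  1 × N (aromatic): no H
  1 × O: no H
  Total hydrogens = 11.
Molecular formula: C13H11NO

C13H11NO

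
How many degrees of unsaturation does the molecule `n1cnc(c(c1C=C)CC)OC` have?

Molecular formula from the SMILES: C9H12N2O.
DoU = (2C + 2 + N − H − X)/2 = (2·9 + 2 + 2 − 12 − 0)/2 = 10/2 = 5.
(Structurally: 1 ring(s) + 4 π bond(s) = 5.)

5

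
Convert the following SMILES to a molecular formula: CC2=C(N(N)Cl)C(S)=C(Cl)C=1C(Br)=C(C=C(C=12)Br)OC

Heavy atoms from the SMILES: 2 Br, 12 C, 2 Cl, 2 N, 1 O, 1 S.
Implicit hydrogens by atom environment:
  9 × C (aromatic): no H
  2 × Br: no H
  2 × C: 3 H each → 6
  2 × Cl: no H
  1 × C (aromatic): 1 H
  1 × N: 2 H
  1 × N: no H
  1 × O: no H
  1 × S: 1 H
  Total hydrogens = 10.
Molecular formula: C12H10Br2Cl2N2OS

C12H10Br2Cl2N2OS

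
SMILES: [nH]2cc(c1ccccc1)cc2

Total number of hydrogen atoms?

9

Hydrogens are implicit in SMILES; fill each atom to its normal valence:
  8 × C (aromatic): 1 H each → 8
  2 × C (aromatic): no H
  1 × N (aromatic): 1 H
  Total hydrogens = 9.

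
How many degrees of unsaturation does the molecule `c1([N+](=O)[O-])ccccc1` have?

Molecular formula from the SMILES: C6H5NO2.
DoU = (2C + 2 + N − H − X)/2 = (2·6 + 2 + 1 − 5 − 0)/2 = 10/2 = 5.
(Structurally: 1 ring(s) + 4 π bond(s) = 5.)

5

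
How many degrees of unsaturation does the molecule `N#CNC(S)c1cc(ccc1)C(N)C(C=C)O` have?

7

Molecular formula from the SMILES: C12H15N3OS.
DoU = (2C + 2 + N − H − X)/2 = (2·12 + 2 + 3 − 15 − 0)/2 = 14/2 = 7.
(Structurally: 1 ring(s) + 6 π bond(s) = 7.)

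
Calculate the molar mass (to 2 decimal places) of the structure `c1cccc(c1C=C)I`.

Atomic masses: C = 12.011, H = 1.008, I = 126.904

230.05

Molecular formula: C8H7I.
M = 8×12.011 + 7×1.008 + 1×126.904 = 230.05 g/mol.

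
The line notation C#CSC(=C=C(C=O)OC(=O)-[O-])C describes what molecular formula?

Heavy atoms from the SMILES: 8 C, 4 O, 1 S.
Implicit hydrogens by atom environment:
  5 × C: no H
  3 × O: no H
  2 × C: 1 H each → 2
  1 × C: 3 H
  1 × O (charge -1): no H
  1 × S: no H
  Total hydrogens = 5.
Net charge -1.
Molecular formula: C8H5O4S-

C8H5O4S-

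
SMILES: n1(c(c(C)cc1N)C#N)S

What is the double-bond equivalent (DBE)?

5

Molecular formula from the SMILES: C6H7N3S.
DoU = (2C + 2 + N − H − X)/2 = (2·6 + 2 + 3 − 7 − 0)/2 = 10/2 = 5.
(Structurally: 1 ring(s) + 4 π bond(s) = 5.)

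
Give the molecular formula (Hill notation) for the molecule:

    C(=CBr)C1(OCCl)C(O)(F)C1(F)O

C6H6BrClF2O3

Heavy atoms from the SMILES: 1 Br, 6 C, 1 Cl, 2 F, 3 O.
Implicit hydrogens by atom environment:
  3 × C: no H
  2 × C: 1 H each → 2
  2 × F: no H
  2 × O: 1 H each → 2
  1 × Br: no H
  1 × C: 2 H
  1 × Cl: no H
  1 × O: no H
  Total hydrogens = 6.
Molecular formula: C6H6BrClF2O3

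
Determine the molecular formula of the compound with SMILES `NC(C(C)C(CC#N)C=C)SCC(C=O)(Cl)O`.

Heavy atoms from the SMILES: 11 C, 1 Cl, 2 N, 2 O, 1 S.
Implicit hydrogens by atom environment:
  5 × C: 1 H each → 5
  3 × C: 2 H each → 6
  2 × C: no H
  1 × C: 3 H
  1 × Cl: no H
  1 × N: 2 H
  1 × N: no H
  1 × O: 1 H
  1 × O: no H
  1 × S: no H
  Total hydrogens = 17.
Molecular formula: C11H17ClN2O2S

C11H17ClN2O2S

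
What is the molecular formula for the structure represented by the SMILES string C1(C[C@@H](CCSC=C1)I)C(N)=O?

Heavy atoms from the SMILES: 8 C, 1 I, 1 N, 1 O, 1 S.
Implicit hydrogens by atom environment:
  4 × C: 1 H each → 4
  3 × C: 2 H each → 6
  1 × C: no H
  1 × I: no H
  1 × N: 2 H
  1 × O: no H
  1 × S: no H
  Total hydrogens = 12.
Molecular formula: C8H12INOS

C8H12INOS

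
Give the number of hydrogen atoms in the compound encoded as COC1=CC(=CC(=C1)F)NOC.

10

Hydrogens are implicit in SMILES; fill each atom to its normal valence:
  3 × C (aromatic): 1 H each → 3
  3 × C (aromatic): no H
  2 × C: 3 H each → 6
  2 × O: no H
  1 × F: no H
  1 × N: 1 H
  Total hydrogens = 10.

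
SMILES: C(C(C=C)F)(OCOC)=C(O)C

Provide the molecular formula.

Heavy atoms from the SMILES: 8 C, 1 F, 3 O.
Implicit hydrogens by atom environment:
  2 × C: 3 H each → 6
  2 × C: 2 H each → 4
  2 × C: 1 H each → 2
  2 × C: no H
  2 × O: no H
  1 × F: no H
  1 × O: 1 H
  Total hydrogens = 13.
Molecular formula: C8H13FO3

C8H13FO3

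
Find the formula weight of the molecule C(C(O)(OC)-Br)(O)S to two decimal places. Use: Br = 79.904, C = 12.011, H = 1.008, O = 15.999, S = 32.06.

Molecular formula: C3H7BrO3S.
M = 1×79.904 + 3×12.011 + 7×1.008 + 3×15.999 + 1×32.06 = 203.05 g/mol.

203.05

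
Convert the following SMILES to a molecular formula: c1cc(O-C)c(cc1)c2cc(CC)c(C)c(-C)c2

Heavy atoms from the SMILES: 17 C, 1 O.
Implicit hydrogens by atom environment:
  6 × C (aromatic): 1 H each → 6
  6 × C (aromatic): no H
  4 × C: 3 H each → 12
  1 × C: 2 H
  1 × O: no H
  Total hydrogens = 20.
Molecular formula: C17H20O

C17H20O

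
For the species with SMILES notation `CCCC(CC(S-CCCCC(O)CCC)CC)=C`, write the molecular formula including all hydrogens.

Heavy atoms from the SMILES: 17 C, 1 O, 1 S.
Implicit hydrogens by atom environment:
  11 × C: 2 H each → 22
  3 × C: 3 H each → 9
  2 × C: 1 H each → 2
  1 × C: no H
  1 × O: 1 H
  1 × S: no H
  Total hydrogens = 34.
Molecular formula: C17H34OS

C17H34OS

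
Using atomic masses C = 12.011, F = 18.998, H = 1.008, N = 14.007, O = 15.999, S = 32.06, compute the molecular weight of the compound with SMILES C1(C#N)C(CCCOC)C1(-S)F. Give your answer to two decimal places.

Molecular formula: C8H12FNOS.
M = 8×12.011 + 1×18.998 + 12×1.008 + 1×14.007 + 1×15.999 + 1×32.06 = 189.25 g/mol.

189.25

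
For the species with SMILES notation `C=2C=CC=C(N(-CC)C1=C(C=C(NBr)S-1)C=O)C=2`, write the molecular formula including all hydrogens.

Heavy atoms from the SMILES: 1 Br, 13 C, 2 N, 1 O, 1 S.
Implicit hydrogens by atom environment:
  6 × C (aromatic): 1 H each → 6
  4 × C (aromatic): no H
  1 × Br: no H
  1 × C: 3 H
  1 × C: 2 H
  1 × C: 1 H
  1 × N: 1 H
  1 × N: no H
  1 × O: no H
  1 × S (aromatic): no H
  Total hydrogens = 13.
Molecular formula: C13H13BrN2OS

C13H13BrN2OS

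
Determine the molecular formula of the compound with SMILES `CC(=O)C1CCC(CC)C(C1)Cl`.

Heavy atoms from the SMILES: 10 C, 1 Cl, 1 O.
Implicit hydrogens by atom environment:
  4 × C: 2 H each → 8
  3 × C: 1 H each → 3
  2 × C: 3 H each → 6
  1 × C: no H
  1 × Cl: no H
  1 × O: no H
  Total hydrogens = 17.
Molecular formula: C10H17ClO

C10H17ClO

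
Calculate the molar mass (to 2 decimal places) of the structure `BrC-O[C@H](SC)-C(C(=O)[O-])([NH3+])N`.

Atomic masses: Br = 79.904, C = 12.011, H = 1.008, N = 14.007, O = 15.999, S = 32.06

259.12

Molecular formula: C5H11BrN2O3S.
M = 1×79.904 + 5×12.011 + 11×1.008 + 2×14.007 + 3×15.999 + 1×32.06 = 259.12 g/mol.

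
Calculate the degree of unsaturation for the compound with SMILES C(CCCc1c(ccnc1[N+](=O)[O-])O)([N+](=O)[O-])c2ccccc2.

Molecular formula from the SMILES: C15H15N3O5.
DoU = (2C + 2 + N − H − X)/2 = (2·15 + 2 + 3 − 15 − 0)/2 = 20/2 = 10.
(Structurally: 2 ring(s) + 8 π bond(s) = 10.)

10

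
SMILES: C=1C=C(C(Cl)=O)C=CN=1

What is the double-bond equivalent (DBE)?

5

Molecular formula from the SMILES: C6H4ClNO.
DoU = (2C + 2 + N − H − X)/2 = (2·6 + 2 + 1 − 4 − 1)/2 = 10/2 = 5.
(Structurally: 1 ring(s) + 4 π bond(s) = 5.)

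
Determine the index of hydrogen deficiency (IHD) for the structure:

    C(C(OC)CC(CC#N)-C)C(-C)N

2

Molecular formula from the SMILES: C10H20N2O.
DoU = (2C + 2 + N − H − X)/2 = (2·10 + 2 + 2 − 20 − 0)/2 = 4/2 = 2.
(Structurally: 0 ring(s) + 2 π bond(s) = 2.)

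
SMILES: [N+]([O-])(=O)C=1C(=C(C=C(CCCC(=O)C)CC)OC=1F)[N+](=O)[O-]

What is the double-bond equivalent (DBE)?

7

Molecular formula from the SMILES: C13H15FN2O6.
DoU = (2C + 2 + N − H − X)/2 = (2·13 + 2 + 2 − 15 − 1)/2 = 14/2 = 7.
(Structurally: 1 ring(s) + 6 π bond(s) = 7.)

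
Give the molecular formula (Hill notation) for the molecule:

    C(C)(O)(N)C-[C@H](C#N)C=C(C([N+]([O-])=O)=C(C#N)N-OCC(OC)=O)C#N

Heavy atoms from the SMILES: 14 C, 6 N, 6 O.
Implicit hydrogens by atom environment:
  8 × C: no H
  4 × O: no H
  3 × N: no H
  2 × C: 3 H each → 6
  2 × C: 2 H each → 4
  2 × C: 1 H each → 2
  1 × N: 2 H
  1 × N: 1 H
  1 × N (charge +1): no H
  1 × O: 1 H
  1 × O (charge -1): no H
  Total hydrogens = 16.
Molecular formula: C14H16N6O6

C14H16N6O6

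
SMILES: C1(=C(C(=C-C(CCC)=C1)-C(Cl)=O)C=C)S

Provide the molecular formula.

C12H13ClOS

Heavy atoms from the SMILES: 12 C, 1 Cl, 1 O, 1 S.
Implicit hydrogens by atom environment:
  4 × C (aromatic): no H
  3 × C: 2 H each → 6
  2 × C (aromatic): 1 H each → 2
  1 × C: 3 H
  1 × C: 1 H
  1 × C: no H
  1 × Cl: no H
  1 × O: no H
  1 × S: 1 H
  Total hydrogens = 13.
Molecular formula: C12H13ClOS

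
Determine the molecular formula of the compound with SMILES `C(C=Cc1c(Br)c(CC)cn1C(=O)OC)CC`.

C13H18BrNO2

Heavy atoms from the SMILES: 1 Br, 13 C, 1 N, 2 O.
Implicit hydrogens by atom environment:
  3 × C: 3 H each → 9
  3 × C: 2 H each → 6
  3 × C (aromatic): no H
  2 × C: 1 H each → 2
  2 × O: no H
  1 × Br: no H
  1 × C (aromatic): 1 H
  1 × C: no H
  1 × N (aromatic): no H
  Total hydrogens = 18.
Molecular formula: C13H18BrNO2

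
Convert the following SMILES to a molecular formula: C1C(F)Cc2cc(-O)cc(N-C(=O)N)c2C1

Heavy atoms from the SMILES: 11 C, 1 F, 2 N, 2 O.
Implicit hydrogens by atom environment:
  4 × C (aromatic): no H
  3 × C: 2 H each → 6
  2 × C (aromatic): 1 H each → 2
  1 × C: 1 H
  1 × C: no H
  1 × F: no H
  1 × N: 2 H
  1 × N: 1 H
  1 × O: 1 H
  1 × O: no H
  Total hydrogens = 13.
Molecular formula: C11H13FN2O2

C11H13FN2O2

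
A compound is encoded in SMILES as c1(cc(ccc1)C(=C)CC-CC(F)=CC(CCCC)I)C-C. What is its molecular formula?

Heavy atoms from the SMILES: 20 C, 1 F, 1 I.
Implicit hydrogens by atom environment:
  8 × C: 2 H each → 16
  4 × C (aromatic): 1 H each → 4
  2 × C: 3 H each → 6
  2 × C: 1 H each → 2
  2 × C: no H
  2 × C (aromatic): no H
  1 × F: no H
  1 × I: no H
  Total hydrogens = 28.
Molecular formula: C20H28FI

C20H28FI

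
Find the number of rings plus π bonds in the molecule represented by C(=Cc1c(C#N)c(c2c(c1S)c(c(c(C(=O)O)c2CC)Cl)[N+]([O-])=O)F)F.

Molecular formula from the SMILES: C16H9ClF2N2O4S.
DoU = (2C + 2 + N − H − X)/2 = (2·16 + 2 + 2 − 9 − 3)/2 = 24/2 = 12.
(Structurally: 2 ring(s) + 10 π bond(s) = 12.)

12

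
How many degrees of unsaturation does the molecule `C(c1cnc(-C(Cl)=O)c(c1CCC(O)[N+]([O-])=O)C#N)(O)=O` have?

Molecular formula from the SMILES: C11H8ClN3O6.
DoU = (2C + 2 + N − H − X)/2 = (2·11 + 2 + 3 − 8 − 1)/2 = 18/2 = 9.
(Structurally: 1 ring(s) + 8 π bond(s) = 9.)

9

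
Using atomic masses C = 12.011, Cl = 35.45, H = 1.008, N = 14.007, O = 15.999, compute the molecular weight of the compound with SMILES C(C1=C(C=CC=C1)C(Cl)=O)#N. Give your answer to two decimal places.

165.58

Molecular formula: C8H4ClNO.
M = 8×12.011 + 1×35.45 + 4×1.008 + 1×14.007 + 1×15.999 = 165.58 g/mol.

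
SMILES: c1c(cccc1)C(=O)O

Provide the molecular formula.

C7H6O2

Heavy atoms from the SMILES: 7 C, 2 O.
Implicit hydrogens by atom environment:
  5 × C (aromatic): 1 H each → 5
  1 × C (aromatic): no H
  1 × C: no H
  1 × O: 1 H
  1 × O: no H
  Total hydrogens = 6.
Molecular formula: C7H6O2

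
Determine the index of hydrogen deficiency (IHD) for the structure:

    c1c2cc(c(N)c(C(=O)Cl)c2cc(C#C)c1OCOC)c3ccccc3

Molecular formula from the SMILES: C21H16ClNO3.
DoU = (2C + 2 + N − H − X)/2 = (2·21 + 2 + 1 − 16 − 1)/2 = 28/2 = 14.
(Structurally: 3 ring(s) + 11 π bond(s) = 14.)

14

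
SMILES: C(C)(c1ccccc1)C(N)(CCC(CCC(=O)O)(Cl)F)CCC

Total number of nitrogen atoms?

1

The symbol for nitrogen appears 1 time in the SMILES.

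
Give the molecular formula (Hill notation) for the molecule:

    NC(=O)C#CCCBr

Heavy atoms from the SMILES: 1 Br, 5 C, 1 N, 1 O.
Implicit hydrogens by atom environment:
  3 × C: no H
  2 × C: 2 H each → 4
  1 × Br: no H
  1 × N: 2 H
  1 × O: no H
  Total hydrogens = 6.
Molecular formula: C5H6BrNO

C5H6BrNO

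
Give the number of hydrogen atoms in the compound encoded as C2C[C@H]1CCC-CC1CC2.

Hydrogens are implicit in SMILES; fill each atom to its normal valence:
  8 × C: 2 H each → 16
  2 × C: 1 H each → 2
  Total hydrogens = 18.

18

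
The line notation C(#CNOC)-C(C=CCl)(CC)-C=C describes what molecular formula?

Heavy atoms from the SMILES: 10 C, 1 Cl, 1 N, 1 O.
Implicit hydrogens by atom environment:
  3 × C: 1 H each → 3
  3 × C: no H
  2 × C: 3 H each → 6
  2 × C: 2 H each → 4
  1 × Cl: no H
  1 × N: 1 H
  1 × O: no H
  Total hydrogens = 14.
Molecular formula: C10H14ClNO

C10H14ClNO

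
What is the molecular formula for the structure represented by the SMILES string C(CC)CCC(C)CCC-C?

C11H24

Heavy atoms from the SMILES: 11 C.
Implicit hydrogens by atom environment:
  7 × C: 2 H each → 14
  3 × C: 3 H each → 9
  1 × C: 1 H
  Total hydrogens = 24.
Molecular formula: C11H24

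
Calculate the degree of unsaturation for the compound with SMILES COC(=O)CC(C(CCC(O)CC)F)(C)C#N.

3

Molecular formula from the SMILES: C12H20FNO3.
DoU = (2C + 2 + N − H − X)/2 = (2·12 + 2 + 1 − 20 − 1)/2 = 6/2 = 3.
(Structurally: 0 ring(s) + 3 π bond(s) = 3.)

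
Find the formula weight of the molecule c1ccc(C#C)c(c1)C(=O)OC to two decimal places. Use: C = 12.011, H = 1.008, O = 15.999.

160.17

Molecular formula: C10H8O2.
M = 10×12.011 + 8×1.008 + 2×15.999 = 160.17 g/mol.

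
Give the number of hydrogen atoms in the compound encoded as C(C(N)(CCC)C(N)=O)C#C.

14

Hydrogens are implicit in SMILES; fill each atom to its normal valence:
  3 × C: 2 H each → 6
  3 × C: no H
  2 × N: 2 H each → 4
  1 × C: 3 H
  1 × C: 1 H
  1 × O: no H
  Total hydrogens = 14.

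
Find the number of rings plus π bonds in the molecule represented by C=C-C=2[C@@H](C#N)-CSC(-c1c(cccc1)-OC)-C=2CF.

9

Molecular formula from the SMILES: C16H16FNOS.
DoU = (2C + 2 + N − H − X)/2 = (2·16 + 2 + 1 − 16 − 1)/2 = 18/2 = 9.
(Structurally: 2 ring(s) + 7 π bond(s) = 9.)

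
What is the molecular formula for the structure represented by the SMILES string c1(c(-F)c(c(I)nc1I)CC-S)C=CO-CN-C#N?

C11H10FI2N3OS

Heavy atoms from the SMILES: 11 C, 1 F, 2 I, 3 N, 1 O, 1 S.
Implicit hydrogens by atom environment:
  5 × C (aromatic): no H
  3 × C: 2 H each → 6
  2 × C: 1 H each → 2
  2 × I: no H
  1 × C: no H
  1 × F: no H
  1 × N: 1 H
  1 × N (aromatic): no H
  1 × N: no H
  1 × O: no H
  1 × S: 1 H
  Total hydrogens = 10.
Molecular formula: C11H10FI2N3OS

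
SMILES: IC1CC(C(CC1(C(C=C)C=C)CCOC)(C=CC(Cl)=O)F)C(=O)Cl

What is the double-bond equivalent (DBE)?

Molecular formula from the SMILES: C18H22Cl2FIO3.
DoU = (2C + 2 + N − H − X)/2 = (2·18 + 2 + 0 − 22 − 4)/2 = 12/2 = 6.
(Structurally: 1 ring(s) + 5 π bond(s) = 6.)

6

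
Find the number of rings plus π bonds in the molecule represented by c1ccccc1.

4

Molecular formula from the SMILES: C6H6.
DoU = (2C + 2 + N − H − X)/2 = (2·6 + 2 + 0 − 6 − 0)/2 = 8/2 = 4.
(Structurally: 1 ring(s) + 3 π bond(s) = 4.)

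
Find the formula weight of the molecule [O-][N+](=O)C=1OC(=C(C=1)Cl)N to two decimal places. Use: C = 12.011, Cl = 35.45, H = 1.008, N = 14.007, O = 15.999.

162.53

Molecular formula: C4H3ClN2O3.
M = 4×12.011 + 1×35.45 + 3×1.008 + 2×14.007 + 3×15.999 = 162.53 g/mol.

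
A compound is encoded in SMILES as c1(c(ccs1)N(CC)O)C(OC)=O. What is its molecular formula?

Heavy atoms from the SMILES: 8 C, 1 N, 3 O, 1 S.
Implicit hydrogens by atom environment:
  2 × C: 3 H each → 6
  2 × C (aromatic): 1 H each → 2
  2 × C (aromatic): no H
  2 × O: no H
  1 × C: 2 H
  1 × C: no H
  1 × N: no H
  1 × O: 1 H
  1 × S (aromatic): no H
  Total hydrogens = 11.
Molecular formula: C8H11NO3S

C8H11NO3S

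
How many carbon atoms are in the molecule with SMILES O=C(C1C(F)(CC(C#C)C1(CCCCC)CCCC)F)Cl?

The symbol for carbon appears 17 times in the SMILES. (Cl is a single chlorine, not C + l.)

17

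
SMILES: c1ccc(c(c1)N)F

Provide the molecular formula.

C6H6FN

Heavy atoms from the SMILES: 6 C, 1 F, 1 N.
Implicit hydrogens by atom environment:
  4 × C (aromatic): 1 H each → 4
  2 × C (aromatic): no H
  1 × F: no H
  1 × N: 2 H
  Total hydrogens = 6.
Molecular formula: C6H6FN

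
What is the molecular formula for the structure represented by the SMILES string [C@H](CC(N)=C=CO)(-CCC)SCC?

Heavy atoms from the SMILES: 10 C, 1 N, 1 O, 1 S.
Implicit hydrogens by atom environment:
  4 × C: 2 H each → 8
  2 × C: 3 H each → 6
  2 × C: 1 H each → 2
  2 × C: no H
  1 × N: 2 H
  1 × O: 1 H
  1 × S: no H
  Total hydrogens = 19.
Molecular formula: C10H19NOS

C10H19NOS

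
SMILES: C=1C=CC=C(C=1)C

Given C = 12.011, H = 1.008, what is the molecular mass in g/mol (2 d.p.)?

Molecular formula: C7H8.
M = 7×12.011 + 8×1.008 = 92.14 g/mol.

92.14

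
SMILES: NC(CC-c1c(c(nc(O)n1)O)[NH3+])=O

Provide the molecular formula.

Heavy atoms from the SMILES: 7 C, 4 N, 3 O.
Implicit hydrogens by atom environment:
  4 × C (aromatic): no H
  2 × C: 2 H each → 4
  2 × N (aromatic): no H
  2 × O: 1 H each → 2
  1 × C: no H
  1 × N (charge +1): 3 H
  1 × N: 2 H
  1 × O: no H
  Total hydrogens = 11.
Net charge +1.
Molecular formula: C7H11N4O3+

C7H11N4O3+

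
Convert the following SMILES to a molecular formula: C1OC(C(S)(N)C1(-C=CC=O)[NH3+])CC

Heavy atoms from the SMILES: 9 C, 2 N, 2 O, 1 S.
Implicit hydrogens by atom environment:
  4 × C: 1 H each → 4
  2 × C: 2 H each → 4
  2 × C: no H
  2 × O: no H
  1 × C: 3 H
  1 × N (charge +1): 3 H
  1 × N: 2 H
  1 × S: 1 H
  Total hydrogens = 17.
Net charge +1.
Molecular formula: C9H17N2O2S+

C9H17N2O2S+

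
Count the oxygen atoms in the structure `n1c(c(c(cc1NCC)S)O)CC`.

1

The symbol for oxygen appears 1 time in the SMILES.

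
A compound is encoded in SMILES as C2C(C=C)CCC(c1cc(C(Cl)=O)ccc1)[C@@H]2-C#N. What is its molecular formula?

Heavy atoms from the SMILES: 16 C, 1 Cl, 1 N, 1 O.
Implicit hydrogens by atom environment:
  4 × C: 2 H each → 8
  4 × C: 1 H each → 4
  4 × C (aromatic): 1 H each → 4
  2 × C (aromatic): no H
  2 × C: no H
  1 × Cl: no H
  1 × N: no H
  1 × O: no H
  Total hydrogens = 16.
Molecular formula: C16H16ClNO

C16H16ClNO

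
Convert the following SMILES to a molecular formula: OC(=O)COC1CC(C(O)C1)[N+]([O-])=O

C7H11NO6

Heavy atoms from the SMILES: 7 C, 1 N, 6 O.
Implicit hydrogens by atom environment:
  3 × C: 2 H each → 6
  3 × C: 1 H each → 3
  3 × O: no H
  2 × O: 1 H each → 2
  1 × C: no H
  1 × N (charge +1): no H
  1 × O (charge -1): no H
  Total hydrogens = 11.
Molecular formula: C7H11NO6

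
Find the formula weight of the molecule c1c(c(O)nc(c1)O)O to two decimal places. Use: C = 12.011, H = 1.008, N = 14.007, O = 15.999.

127.10

Molecular formula: C5H5NO3.
M = 5×12.011 + 5×1.008 + 1×14.007 + 3×15.999 = 127.10 g/mol.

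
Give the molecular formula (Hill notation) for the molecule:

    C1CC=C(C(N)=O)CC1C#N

Heavy atoms from the SMILES: 8 C, 2 N, 1 O.
Implicit hydrogens by atom environment:
  3 × C: 2 H each → 6
  3 × C: no H
  2 × C: 1 H each → 2
  1 × N: 2 H
  1 × N: no H
  1 × O: no H
  Total hydrogens = 10.
Molecular formula: C8H10N2O

C8H10N2O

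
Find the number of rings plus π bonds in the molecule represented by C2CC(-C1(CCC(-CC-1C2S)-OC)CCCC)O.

Molecular formula from the SMILES: C15H28O2S.
DoU = (2C + 2 + N − H − X)/2 = (2·15 + 2 + 0 − 28 − 0)/2 = 4/2 = 2.
(Structurally: 2 ring(s) + 0 π bond(s) = 2.)

2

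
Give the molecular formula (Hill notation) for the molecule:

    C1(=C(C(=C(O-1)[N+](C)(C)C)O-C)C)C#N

C10H15N2O2+

Heavy atoms from the SMILES: 10 C, 2 N, 2 O.
Implicit hydrogens by atom environment:
  5 × C: 3 H each → 15
  4 × C (aromatic): no H
  1 × C: no H
  1 × N (charge +1): no H
  1 × N: no H
  1 × O (aromatic): no H
  1 × O: no H
  Total hydrogens = 15.
Net charge +1.
Molecular formula: C10H15N2O2+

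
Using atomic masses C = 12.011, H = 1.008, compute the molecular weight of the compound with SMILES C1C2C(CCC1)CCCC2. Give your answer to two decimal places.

138.25

Molecular formula: C10H18.
M = 10×12.011 + 18×1.008 = 138.25 g/mol.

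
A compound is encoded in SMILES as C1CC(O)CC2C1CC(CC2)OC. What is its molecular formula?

C11H20O2

Heavy atoms from the SMILES: 11 C, 2 O.
Implicit hydrogens by atom environment:
  6 × C: 2 H each → 12
  4 × C: 1 H each → 4
  1 × C: 3 H
  1 × O: 1 H
  1 × O: no H
  Total hydrogens = 20.
Molecular formula: C11H20O2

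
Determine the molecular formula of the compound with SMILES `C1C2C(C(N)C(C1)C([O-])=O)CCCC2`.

Heavy atoms from the SMILES: 11 C, 1 N, 2 O.
Implicit hydrogens by atom environment:
  6 × C: 2 H each → 12
  4 × C: 1 H each → 4
  1 × C: no H
  1 × N: 2 H
  1 × O: no H
  1 × O (charge -1): no H
  Total hydrogens = 18.
Net charge -1.
Molecular formula: C11H18NO2-

C11H18NO2-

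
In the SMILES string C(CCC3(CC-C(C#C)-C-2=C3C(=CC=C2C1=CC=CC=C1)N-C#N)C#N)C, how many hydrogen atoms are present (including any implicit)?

Hydrogens are implicit in SMILES; fill each atom to its normal valence:
  7 × C (aromatic): 1 H each → 7
  5 × C: 2 H each → 10
  5 × C (aromatic): no H
  4 × C: no H
  2 × C: 1 H each → 2
  2 × N: no H
  1 × C: 3 H
  1 × N: 1 H
  Total hydrogens = 23.

23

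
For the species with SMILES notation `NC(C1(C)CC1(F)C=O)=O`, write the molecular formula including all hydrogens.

Heavy atoms from the SMILES: 6 C, 1 F, 1 N, 2 O.
Implicit hydrogens by atom environment:
  3 × C: no H
  2 × O: no H
  1 × C: 3 H
  1 × C: 2 H
  1 × C: 1 H
  1 × F: no H
  1 × N: 2 H
  Total hydrogens = 8.
Molecular formula: C6H8FNO2

C6H8FNO2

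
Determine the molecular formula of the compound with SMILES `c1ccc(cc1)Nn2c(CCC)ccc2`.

C13H16N2

Heavy atoms from the SMILES: 13 C, 2 N.
Implicit hydrogens by atom environment:
  8 × C (aromatic): 1 H each → 8
  2 × C: 2 H each → 4
  2 × C (aromatic): no H
  1 × C: 3 H
  1 × N: 1 H
  1 × N (aromatic): no H
  Total hydrogens = 16.
Molecular formula: C13H16N2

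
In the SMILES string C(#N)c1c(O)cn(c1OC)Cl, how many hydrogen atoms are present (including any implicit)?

Hydrogens are implicit in SMILES; fill each atom to its normal valence:
  3 × C (aromatic): no H
  1 × C: 3 H
  1 × C (aromatic): 1 H
  1 × C: no H
  1 × Cl: no H
  1 × N (aromatic): no H
  1 × N: no H
  1 × O: 1 H
  1 × O: no H
  Total hydrogens = 5.

5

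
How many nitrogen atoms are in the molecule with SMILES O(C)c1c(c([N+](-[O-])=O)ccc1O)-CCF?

1

The symbol for nitrogen appears 1 time in the SMILES.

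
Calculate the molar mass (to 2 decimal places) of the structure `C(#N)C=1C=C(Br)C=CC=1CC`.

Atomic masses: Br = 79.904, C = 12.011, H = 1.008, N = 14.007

Molecular formula: C9H8BrN.
M = 1×79.904 + 9×12.011 + 8×1.008 + 1×14.007 = 210.07 g/mol.

210.07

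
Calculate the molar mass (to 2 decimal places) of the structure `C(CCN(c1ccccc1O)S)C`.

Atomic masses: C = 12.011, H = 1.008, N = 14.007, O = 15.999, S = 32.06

197.30

Molecular formula: C10H15NOS.
M = 10×12.011 + 15×1.008 + 1×14.007 + 1×15.999 + 1×32.06 = 197.30 g/mol.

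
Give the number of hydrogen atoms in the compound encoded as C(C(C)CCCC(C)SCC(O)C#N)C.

Hydrogens are implicit in SMILES; fill each atom to its normal valence:
  5 × C: 2 H each → 10
  3 × C: 3 H each → 9
  3 × C: 1 H each → 3
  1 × C: no H
  1 × N: no H
  1 × O: 1 H
  1 × S: no H
  Total hydrogens = 23.

23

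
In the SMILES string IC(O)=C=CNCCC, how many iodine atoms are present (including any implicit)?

The symbol for iodine appears 1 time in the SMILES.

1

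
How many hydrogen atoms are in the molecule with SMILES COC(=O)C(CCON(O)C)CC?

17

Hydrogens are implicit in SMILES; fill each atom to its normal valence:
  3 × C: 3 H each → 9
  3 × C: 2 H each → 6
  3 × O: no H
  1 × C: 1 H
  1 × C: no H
  1 × N: no H
  1 × O: 1 H
  Total hydrogens = 17.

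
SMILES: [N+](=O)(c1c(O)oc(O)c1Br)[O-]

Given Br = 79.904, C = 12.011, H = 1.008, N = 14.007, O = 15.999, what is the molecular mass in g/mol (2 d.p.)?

Molecular formula: C4H2BrNO5.
M = 1×79.904 + 4×12.011 + 2×1.008 + 1×14.007 + 5×15.999 = 223.97 g/mol.

223.97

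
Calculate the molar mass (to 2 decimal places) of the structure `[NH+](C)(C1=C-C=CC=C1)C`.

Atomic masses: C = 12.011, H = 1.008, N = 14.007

122.19

Molecular formula: C8H12N+.
M = 8×12.011 + 12×1.008 + 1×14.007 = 122.19 g/mol.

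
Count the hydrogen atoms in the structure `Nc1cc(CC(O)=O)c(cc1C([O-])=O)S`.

8

Hydrogens are implicit in SMILES; fill each atom to its normal valence:
  4 × C (aromatic): no H
  2 × C (aromatic): 1 H each → 2
  2 × C: no H
  2 × O: no H
  1 × C: 2 H
  1 × N: 2 H
  1 × O: 1 H
  1 × O (charge -1): no H
  1 × S: 1 H
  Total hydrogens = 8.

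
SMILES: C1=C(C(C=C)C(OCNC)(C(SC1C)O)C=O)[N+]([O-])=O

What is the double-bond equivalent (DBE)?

Molecular formula from the SMILES: C12H18N2O5S.
DoU = (2C + 2 + N − H − X)/2 = (2·12 + 2 + 2 − 18 − 0)/2 = 10/2 = 5.
(Structurally: 1 ring(s) + 4 π bond(s) = 5.)

5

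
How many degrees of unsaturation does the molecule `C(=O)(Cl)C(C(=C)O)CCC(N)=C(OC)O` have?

3

Molecular formula from the SMILES: C9H14ClNO4.
DoU = (2C + 2 + N − H − X)/2 = (2·9 + 2 + 1 − 14 − 1)/2 = 6/2 = 3.
(Structurally: 0 ring(s) + 3 π bond(s) = 3.)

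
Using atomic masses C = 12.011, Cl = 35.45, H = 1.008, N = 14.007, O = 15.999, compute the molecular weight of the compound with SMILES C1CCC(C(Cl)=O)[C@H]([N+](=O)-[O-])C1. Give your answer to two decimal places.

191.61

Molecular formula: C7H10ClNO3.
M = 7×12.011 + 1×35.45 + 10×1.008 + 1×14.007 + 3×15.999 = 191.61 g/mol.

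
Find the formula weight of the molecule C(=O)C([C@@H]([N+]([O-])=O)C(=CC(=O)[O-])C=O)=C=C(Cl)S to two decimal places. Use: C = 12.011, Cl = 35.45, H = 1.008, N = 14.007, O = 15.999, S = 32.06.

Molecular formula: C9H5ClNO6S-.
M = 9×12.011 + 1×35.45 + 5×1.008 + 1×14.007 + 6×15.999 + 1×32.06 = 290.65 g/mol.

290.65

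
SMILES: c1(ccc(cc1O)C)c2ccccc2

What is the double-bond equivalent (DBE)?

8

Molecular formula from the SMILES: C13H12O.
DoU = (2C + 2 + N − H − X)/2 = (2·13 + 2 + 0 − 12 − 0)/2 = 16/2 = 8.
(Structurally: 2 ring(s) + 6 π bond(s) = 8.)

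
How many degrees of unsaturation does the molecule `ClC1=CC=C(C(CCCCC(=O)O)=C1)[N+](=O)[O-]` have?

6

Molecular formula from the SMILES: C11H12ClNO4.
DoU = (2C + 2 + N − H − X)/2 = (2·11 + 2 + 1 − 12 − 1)/2 = 12/2 = 6.
(Structurally: 1 ring(s) + 5 π bond(s) = 6.)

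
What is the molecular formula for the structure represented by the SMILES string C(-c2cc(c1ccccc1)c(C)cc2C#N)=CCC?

C18H17N

Heavy atoms from the SMILES: 18 C, 1 N.
Implicit hydrogens by atom environment:
  7 × C (aromatic): 1 H each → 7
  5 × C (aromatic): no H
  2 × C: 3 H each → 6
  2 × C: 1 H each → 2
  1 × C: 2 H
  1 × C: no H
  1 × N: no H
  Total hydrogens = 17.
Molecular formula: C18H17N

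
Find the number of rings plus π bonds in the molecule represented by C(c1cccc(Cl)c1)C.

4

Molecular formula from the SMILES: C8H9Cl.
DoU = (2C + 2 + N − H − X)/2 = (2·8 + 2 + 0 − 9 − 1)/2 = 8/2 = 4.
(Structurally: 1 ring(s) + 3 π bond(s) = 4.)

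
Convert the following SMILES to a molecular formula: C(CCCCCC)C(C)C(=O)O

Heavy atoms from the SMILES: 10 C, 2 O.
Implicit hydrogens by atom environment:
  6 × C: 2 H each → 12
  2 × C: 3 H each → 6
  1 × C: 1 H
  1 × C: no H
  1 × O: 1 H
  1 × O: no H
  Total hydrogens = 20.
Molecular formula: C10H20O2

C10H20O2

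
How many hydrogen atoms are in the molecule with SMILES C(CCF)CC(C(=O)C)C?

Hydrogens are implicit in SMILES; fill each atom to its normal valence:
  4 × C: 2 H each → 8
  2 × C: 3 H each → 6
  1 × C: 1 H
  1 × C: no H
  1 × F: no H
  1 × O: no H
  Total hydrogens = 15.

15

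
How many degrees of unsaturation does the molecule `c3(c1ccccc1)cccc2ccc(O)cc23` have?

Molecular formula from the SMILES: C16H12O.
DoU = (2C + 2 + N − H − X)/2 = (2·16 + 2 + 0 − 12 − 0)/2 = 22/2 = 11.
(Structurally: 3 ring(s) + 8 π bond(s) = 11.)

11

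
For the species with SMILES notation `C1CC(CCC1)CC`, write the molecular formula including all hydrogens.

C8H16

Heavy atoms from the SMILES: 8 C.
Implicit hydrogens by atom environment:
  6 × C: 2 H each → 12
  1 × C: 3 H
  1 × C: 1 H
  Total hydrogens = 16.
Molecular formula: C8H16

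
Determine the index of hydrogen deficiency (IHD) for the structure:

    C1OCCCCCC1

1

Molecular formula from the SMILES: C7H14O.
DoU = (2C + 2 + N − H − X)/2 = (2·7 + 2 + 0 − 14 − 0)/2 = 2/2 = 1.
(Structurally: 1 ring(s) + 0 π bond(s) = 1.)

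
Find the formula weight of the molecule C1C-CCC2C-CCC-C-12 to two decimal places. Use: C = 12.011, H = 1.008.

138.25

Molecular formula: C10H18.
M = 10×12.011 + 18×1.008 = 138.25 g/mol.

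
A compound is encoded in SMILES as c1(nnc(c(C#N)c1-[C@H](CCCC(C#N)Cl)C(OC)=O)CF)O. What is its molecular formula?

Heavy atoms from the SMILES: 14 C, 1 Cl, 1 F, 4 N, 3 O.
Implicit hydrogens by atom environment:
  4 × C: 2 H each → 8
  4 × C (aromatic): no H
  3 × C: no H
  2 × C: 1 H each → 2
  2 × N (aromatic): no H
  2 × N: no H
  2 × O: no H
  1 × C: 3 H
  1 × Cl: no H
  1 × F: no H
  1 × O: 1 H
  Total hydrogens = 14.
Molecular formula: C14H14ClFN4O3

C14H14ClFN4O3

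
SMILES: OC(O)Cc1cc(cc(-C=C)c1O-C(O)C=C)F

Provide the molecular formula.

C13H15FO4

Heavy atoms from the SMILES: 13 C, 1 F, 4 O.
Implicit hydrogens by atom environment:
  4 × C: 1 H each → 4
  4 × C (aromatic): no H
  3 × C: 2 H each → 6
  3 × O: 1 H each → 3
  2 × C (aromatic): 1 H each → 2
  1 × F: no H
  1 × O: no H
  Total hydrogens = 15.
Molecular formula: C13H15FO4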